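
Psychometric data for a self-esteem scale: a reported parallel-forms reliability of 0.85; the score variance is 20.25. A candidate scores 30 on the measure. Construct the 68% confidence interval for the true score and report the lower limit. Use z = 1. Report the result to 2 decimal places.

SD = √20.25 = 4.50000
SEM = 4.50000 · √(1 − 0.85000) = 4.50000 · √0.15000 ≃ 4.50000 · 0.38730 ≃ 1.74284
1 · SEM ≃ 1.74284
Lower bound: 30 − 1.74284 = 28.25716

28.26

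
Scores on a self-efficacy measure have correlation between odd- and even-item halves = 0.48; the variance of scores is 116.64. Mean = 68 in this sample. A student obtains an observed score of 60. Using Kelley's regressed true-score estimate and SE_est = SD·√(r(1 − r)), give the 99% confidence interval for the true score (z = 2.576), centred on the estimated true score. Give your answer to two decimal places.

[49.53, 76.09]

σ = 116.64^(1/2) = 10.800
Full-length reliability (Spearman-Brown) = 2(0.48)/(1+0.48) ≃ 0.649
T̂ = r·X + (1 − r)·M = 0.649*60 + 0.351*68 ≃ 38.919 + 23.892 ≃ 62.811
SE_est = SD * √(r(1 − r)) = 10.800 * √0.228 ≃ 10.800 * 0.477 ≃ 5.156
CI = 62.811 ± 2.576 * 5.156 → [49.529, 76.092]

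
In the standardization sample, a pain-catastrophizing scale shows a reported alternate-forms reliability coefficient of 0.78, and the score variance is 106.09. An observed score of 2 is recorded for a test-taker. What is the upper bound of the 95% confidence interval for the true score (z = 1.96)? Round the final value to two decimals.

SD = √106.09 = 10.3000
The standard error of measurement is 10.3000·√(1 − 0.7800) ≈ 10.3000·0.4690 ≈ 4.8311.
Half-width = 1.96·4.8311 ≈ 9.4690
Upper bound: 2 + 9.4690 = 11.4690

11.47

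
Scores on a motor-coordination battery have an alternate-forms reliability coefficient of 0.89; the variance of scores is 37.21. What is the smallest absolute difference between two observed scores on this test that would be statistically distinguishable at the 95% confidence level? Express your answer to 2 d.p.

5.61

SD = √37.21 = 6.100
The standard error of measurement is 6.100×√(1 − 0.890) ≈ 6.100×0.332 ≈ 2.023.
Standard error of the difference = 2.023·√2 ≈ 2.861
Smallest detectable difference = 1.96×2.861 ≈ 5.608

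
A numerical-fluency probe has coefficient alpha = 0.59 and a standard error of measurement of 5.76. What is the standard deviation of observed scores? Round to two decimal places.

σ = SEM·(1 − r)^(−1/2) ≃ 5.76*1.562 ≃ 8.996

9.00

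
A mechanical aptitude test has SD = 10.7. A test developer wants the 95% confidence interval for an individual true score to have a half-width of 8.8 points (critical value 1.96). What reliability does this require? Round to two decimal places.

Required SEM = 8.8 / 1.96 ≈ 4.4898
r = 1 − (SEM / SD)² = 1 − (4.4898 / 10.7)² ≈ 1 − 0.1761 ≈ 0.8239

0.82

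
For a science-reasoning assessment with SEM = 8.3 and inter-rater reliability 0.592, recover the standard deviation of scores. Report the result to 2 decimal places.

12.99

SD = 8.3 / √(1 − 0.592) ≈ 12.99415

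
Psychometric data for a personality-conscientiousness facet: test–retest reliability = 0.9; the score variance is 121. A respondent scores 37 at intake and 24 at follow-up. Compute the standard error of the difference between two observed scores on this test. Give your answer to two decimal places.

SD = √121 = 11.0000
SEM = 11.0000 × √(1 − 0.9000) = 11.0000 × √0.1000 ≈ 11.0000 × 0.3162 ≈ 3.4785
Standard error of the difference = 3.4785·√2 ≈ 4.9193

4.92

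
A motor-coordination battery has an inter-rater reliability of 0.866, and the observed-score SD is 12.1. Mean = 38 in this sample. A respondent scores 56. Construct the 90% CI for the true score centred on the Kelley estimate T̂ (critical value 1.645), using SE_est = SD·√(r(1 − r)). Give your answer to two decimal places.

Estimated true score = 0.866*56 + (1 − 0.866)*38 ≃ 53.588
SE_est = 12.100*√(0.866*0.134) ≃ 4.122
CI = 53.588 ± 1.645 * 4.122 → [46.807, 60.369]

[46.81, 60.37]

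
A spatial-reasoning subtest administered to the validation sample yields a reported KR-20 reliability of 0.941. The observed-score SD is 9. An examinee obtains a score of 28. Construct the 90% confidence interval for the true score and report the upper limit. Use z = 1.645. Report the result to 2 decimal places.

SEM = 9.000 × √(1 − 0.941) = 9.000 × √0.059 ≈ 9.000 × 0.243 ≈ 2.186
Half-width = 1.645×2.186 ≈ 3.596
Upper bound: 28 + 3.596 = 31.596

31.60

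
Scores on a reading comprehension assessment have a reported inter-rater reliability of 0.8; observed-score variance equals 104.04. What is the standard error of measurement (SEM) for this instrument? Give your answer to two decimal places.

4.56

SD = √104.04 ≈ 10.20000
SEM = 10.20000 * √(1 − 0.80000) = 10.20000 * √0.20000 ≈ 10.20000 * 0.44721 ≈ 4.56158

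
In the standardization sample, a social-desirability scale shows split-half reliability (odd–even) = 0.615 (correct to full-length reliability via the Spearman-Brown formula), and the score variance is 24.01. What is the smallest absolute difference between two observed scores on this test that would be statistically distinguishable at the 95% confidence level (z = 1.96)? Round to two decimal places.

6.63

SD = √24.01 = 4.900
r_full = 2·0.615 / (1 + 0.615) ≈ 0.762
SEM = 4.900·√(1 − 0.762) ≈ 2.392
SE_diff = SEM · √2 ≈ 2.392 · 1.414 ≈ 3.383
Minimum reliable difference = 1.96 · SE_diff ≈ 1.96 · 3.383 ≈ 6.631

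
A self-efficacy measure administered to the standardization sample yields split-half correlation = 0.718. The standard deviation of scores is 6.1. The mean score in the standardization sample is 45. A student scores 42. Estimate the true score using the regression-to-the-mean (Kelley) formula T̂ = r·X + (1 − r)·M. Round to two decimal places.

Full-length reliability (Spearman-Brown) = 2(0.718)/(1+0.718) ≃ 0.8359
Estimated true score = 0.8359×42 + (1 − 0.8359)×45 ≃ 42.4924

42.49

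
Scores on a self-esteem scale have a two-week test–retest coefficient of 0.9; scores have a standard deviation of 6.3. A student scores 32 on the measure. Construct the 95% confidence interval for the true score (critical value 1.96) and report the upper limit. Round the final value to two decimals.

The standard error of measurement is 6.30000×√(1 − 0.90000) ≃ 6.30000×0.31623 ≃ 1.99223.
Half-width = 1.96×1.99223 ≃ 3.90478
Upper limit = 32 + 3.90478 ≃ 35.90478

35.90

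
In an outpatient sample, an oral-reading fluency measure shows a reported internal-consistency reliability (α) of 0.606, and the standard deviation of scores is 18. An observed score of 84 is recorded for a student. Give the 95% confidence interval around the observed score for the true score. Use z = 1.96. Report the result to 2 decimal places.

[61.85, 106.15]

SEM = 18.0000 × √(1 − 0.6060) = 18.0000 × √0.3940 ≈ 18.0000 × 0.6277 ≈ 11.2985
1.96 × SEM ≈ 22.1451
95% CI: 84 ± 22.1451 = [61.8549, 106.1451]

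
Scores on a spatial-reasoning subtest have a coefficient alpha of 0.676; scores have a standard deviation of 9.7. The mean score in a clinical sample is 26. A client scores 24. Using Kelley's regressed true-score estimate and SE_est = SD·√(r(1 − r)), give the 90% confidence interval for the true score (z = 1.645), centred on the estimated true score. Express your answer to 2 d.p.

[17.18, 32.12]

Estimated true score = 0.676×24 + (1 − 0.676)×26 ≈ 24.648
SE_est = 9.700·√[r(1 − r)] ≈ 4.540
90% CI: 24.648 ± 7.468 ≈ (17.180, 32.116)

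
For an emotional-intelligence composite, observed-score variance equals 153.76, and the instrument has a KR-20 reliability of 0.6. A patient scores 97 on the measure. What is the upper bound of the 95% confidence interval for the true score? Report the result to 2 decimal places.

112.37

σ = 153.76^(1/2) = 12.4000
SEM = 12.4000 · √(1 − 0.6000) = 12.4000 · √0.4000 ≈ 12.4000 · 0.6325 ≈ 7.8424
Margin = 1.96 · 7.8424 ≈ 15.3712
Upper limit = 97 + 15.3712 ≈ 112.3712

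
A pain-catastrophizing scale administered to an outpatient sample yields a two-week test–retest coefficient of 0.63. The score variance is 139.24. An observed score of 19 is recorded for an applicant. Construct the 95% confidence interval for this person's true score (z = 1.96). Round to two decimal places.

[4.93, 33.07]

σ = 139.24^(1/2) = 11.800
The standard error of measurement is 11.800×√(1 − 0.630) ≈ 11.800×0.608 ≈ 7.178.
Margin = 1.96 × 7.178 ≈ 14.068
95% CI: 19 ± 14.068 = [4.932, 33.068]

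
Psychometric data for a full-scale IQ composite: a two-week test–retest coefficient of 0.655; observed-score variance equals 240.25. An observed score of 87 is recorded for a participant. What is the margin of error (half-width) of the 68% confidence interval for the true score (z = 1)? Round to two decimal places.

σ = 240.25^(1/2) = 15.5000
The standard error of measurement is 15.5000×√(1 − 0.6550) ≈ 15.5000×0.5874 ≈ 9.1042.
1 × SEM ≈ 9.1042

9.10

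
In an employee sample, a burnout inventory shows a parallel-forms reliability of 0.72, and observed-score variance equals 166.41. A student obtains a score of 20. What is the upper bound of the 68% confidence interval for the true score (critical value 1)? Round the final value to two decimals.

26.83

SD = √166.41 = 12.9000
SEM = 12.9000 * √(1 − 0.7200) = 12.9000 * √0.2800 ≈ 12.9000 * 0.5292 ≈ 6.8260
Half-width = 1*6.8260 ≈ 6.8260
Upper limit = 20 + 6.8260 ≈ 26.8260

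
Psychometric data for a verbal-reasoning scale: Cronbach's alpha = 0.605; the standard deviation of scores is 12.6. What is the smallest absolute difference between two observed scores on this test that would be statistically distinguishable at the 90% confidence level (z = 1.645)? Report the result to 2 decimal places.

SEM = 12.600*√(1 − 0.605) ≈ 7.919
SE_diff = SEM * √2 ≈ 7.919 * 1.414 ≈ 11.199
Minimum reliable difference = 1.645 * SE_diff ≈ 1.645 * 11.199 ≈ 18.423

18.42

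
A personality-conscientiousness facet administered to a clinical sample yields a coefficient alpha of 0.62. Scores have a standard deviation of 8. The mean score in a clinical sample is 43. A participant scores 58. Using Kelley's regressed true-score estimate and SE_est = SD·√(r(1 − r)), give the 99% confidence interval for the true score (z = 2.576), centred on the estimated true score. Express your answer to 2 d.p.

T̂ = 0.62000(58) + 0.38000(43) ≈ 52.30000
SE_est = SD · √(r(1 − r)) = 8.00000 · √0.23560 ≈ 8.00000 · 0.48539 ≈ 3.88309
99% CI: 52.30000 ± 10.00284 ≈ (42.29716, 62.30284)

[42.30, 62.30]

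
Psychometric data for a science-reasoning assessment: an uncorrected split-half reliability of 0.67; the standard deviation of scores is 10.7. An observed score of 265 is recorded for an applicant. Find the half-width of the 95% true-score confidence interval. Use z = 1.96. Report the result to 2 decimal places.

9.32

Spearman-Brown: r = 2(0.67) / (1 + 0.67) = 1.34000 / 1.67000 ≈ 0.80240
The standard error of measurement is 10.70000×√(1 − 0.80240) ≈ 10.70000×0.44453 ≈ 4.75645.
Margin = 1.96 × 4.75645 ≈ 9.32263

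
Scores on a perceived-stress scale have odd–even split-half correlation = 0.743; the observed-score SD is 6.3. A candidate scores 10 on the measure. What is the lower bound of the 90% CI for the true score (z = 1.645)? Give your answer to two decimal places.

r_full = 2·0.743 / (1 + 0.743) ≈ 0.8526
SEM = 6.3000·√(1 − 0.8526) ≈ 2.4191
1.645 · SEM ≈ 3.9795
Lower bound: 10 − 3.9795 = 6.0205

6.02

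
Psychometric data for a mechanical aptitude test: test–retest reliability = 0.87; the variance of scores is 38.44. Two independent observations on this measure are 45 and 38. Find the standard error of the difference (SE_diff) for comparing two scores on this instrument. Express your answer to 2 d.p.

3.16

SD = √38.44 = 6.2000
The standard error of measurement is 6.2000×√(1 − 0.8700) ≃ 6.2000×0.3606 ≃ 2.2354.
Standard error of the difference = 2.2354·√2 ≃ 3.1614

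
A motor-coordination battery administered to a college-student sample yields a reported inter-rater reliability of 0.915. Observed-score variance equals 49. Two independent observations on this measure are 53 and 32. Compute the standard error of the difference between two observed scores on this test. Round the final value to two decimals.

SD = √49 = 7.0000
The standard error of measurement is 7.0000*√(1 − 0.9150) ≃ 7.0000*0.2915 ≃ 2.0408.
SE_diff = √2 * SEM ≃ 2.8862

2.89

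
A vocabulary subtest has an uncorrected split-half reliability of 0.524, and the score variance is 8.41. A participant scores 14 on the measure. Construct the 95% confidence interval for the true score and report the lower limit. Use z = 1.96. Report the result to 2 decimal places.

σ = 8.41^(1/2) = 2.9000
Spearman-Brown: r = 2(0.524) / (1 + 0.524) = 1.0480 / 1.5240 ≈ 0.6877
The standard error of measurement is 2.9000*√(1 − 0.6877) ≈ 2.9000*0.5589 ≈ 1.6207.
1.96 * SEM ≈ 3.1766
Lower limit = 14 − 3.1766 ≈ 10.8234

10.82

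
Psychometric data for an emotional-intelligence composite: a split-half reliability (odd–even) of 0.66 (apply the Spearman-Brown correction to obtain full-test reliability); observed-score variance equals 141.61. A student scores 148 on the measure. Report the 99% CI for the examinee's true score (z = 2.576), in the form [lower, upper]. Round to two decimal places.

SD = √141.61 ≃ 11.900
Full-length reliability (Spearman-Brown) = 2(0.66)/(1+0.66) ≃ 0.795
SEM = 11.900 * √(1 − 0.795) = 11.900 * √0.205 ≃ 11.900 * 0.453 ≃ 5.386
Half-width = 2.576*5.386 ≃ 13.873
CI = 148 ± 13.873 → [134.127, 161.873]

[134.13, 161.87]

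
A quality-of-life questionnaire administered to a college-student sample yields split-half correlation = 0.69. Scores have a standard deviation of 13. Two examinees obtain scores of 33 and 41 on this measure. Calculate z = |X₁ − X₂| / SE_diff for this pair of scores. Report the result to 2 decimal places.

1.02

Spearman-Brown: r = 2(0.69) / (1 + 0.69) = 1.3800 / 1.6900 ≈ 0.8166
SEM = 13.0000*√(1 − 0.8166) ≈ 5.5678
Standard error of the difference = 5.5678·√2 ≈ 7.8740
z = |33 − 41| / 7.8740 = 8 / 7.8740 ≈ 1.0160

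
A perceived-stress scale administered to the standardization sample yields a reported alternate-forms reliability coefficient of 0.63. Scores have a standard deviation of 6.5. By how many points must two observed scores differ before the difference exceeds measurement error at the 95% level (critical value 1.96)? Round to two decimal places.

SEM = 6.5000 × √(1 − 0.6300) = 6.5000 × √0.3700 ≈ 6.5000 × 0.6083 ≈ 3.9538
SE_diff = √2 × SEM ≈ 5.5915
Smallest detectable difference = 1.96×5.5915 ≈ 10.9594

10.96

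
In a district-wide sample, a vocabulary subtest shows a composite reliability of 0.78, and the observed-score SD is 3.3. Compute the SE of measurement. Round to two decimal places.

SEM = 3.300×√(1 − 0.780) ≃ 1.548

1.55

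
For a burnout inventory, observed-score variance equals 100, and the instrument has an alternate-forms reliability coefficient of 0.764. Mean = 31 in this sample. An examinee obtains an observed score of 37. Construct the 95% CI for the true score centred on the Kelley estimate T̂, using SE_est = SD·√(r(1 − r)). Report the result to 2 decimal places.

SD = √100 ≈ 10.0000
T̂ = r·X + (1 − r)·M = 0.7640×37 + 0.2360×31 = 28.2680 + 7.3160 ≈ 35.5840
SE_est = SD × √(r(1 − r)) = 10.0000 × √0.1803 ≈ 10.0000 × 0.4246 ≈ 4.2462
95% CI: 35.5840 ± 8.3226 ≈ (27.2614, 43.9066)

[27.26, 43.91]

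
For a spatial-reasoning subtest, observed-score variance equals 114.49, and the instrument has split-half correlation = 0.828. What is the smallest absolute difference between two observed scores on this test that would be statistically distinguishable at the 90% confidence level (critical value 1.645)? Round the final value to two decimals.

7.64

SD = √114.49 = 10.7000
Spearman-Brown: r = 2(0.828) / (1 + 0.828) = 1.6560 / 1.8280 ≈ 0.9059
SEM = 10.7000·√(1 − 0.9059) ≈ 3.2822
Standard error of the difference = 3.2822·√2 ≈ 4.6417
Smallest detectable difference = 1.645·4.6417 ≈ 7.6356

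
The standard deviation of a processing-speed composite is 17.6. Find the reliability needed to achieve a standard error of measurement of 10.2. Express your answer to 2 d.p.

r = 1 − (10.200/17.6)² ≃ 1 − 0.336 ≃ 0.664

0.66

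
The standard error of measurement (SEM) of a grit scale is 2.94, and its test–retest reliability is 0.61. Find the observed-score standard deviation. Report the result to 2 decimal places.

4.71

SD = 2.94 / √(1 − 0.61) ≈ 4.70777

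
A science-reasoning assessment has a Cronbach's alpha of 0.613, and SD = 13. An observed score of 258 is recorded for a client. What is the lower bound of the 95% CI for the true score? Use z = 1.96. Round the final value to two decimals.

The standard error of measurement is 13.000*√(1 − 0.613) ≈ 13.000*0.622 ≈ 8.087.
Margin = 1.96 * 8.087 ≈ 15.851
Lower limit = 258 − 15.851 ≈ 242.149

242.15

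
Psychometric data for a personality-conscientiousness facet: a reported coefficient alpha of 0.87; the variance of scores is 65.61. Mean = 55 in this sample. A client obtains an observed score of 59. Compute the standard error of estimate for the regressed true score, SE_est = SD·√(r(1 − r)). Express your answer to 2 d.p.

SD = √65.61 = 8.100
SE_est = 8.100·√(0.870·0.130) ≃ 2.724

2.72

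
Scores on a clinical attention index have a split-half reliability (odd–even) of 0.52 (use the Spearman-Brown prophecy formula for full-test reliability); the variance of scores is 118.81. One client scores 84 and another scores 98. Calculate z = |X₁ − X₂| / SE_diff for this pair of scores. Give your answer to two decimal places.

1.62

SD = √118.81 = 10.9000
r_full = 2·0.52 / (1 + 0.52) ≈ 0.6842
SEM = 10.9000 × √(1 − 0.6842) = 10.9000 × √0.3158 ≈ 10.9000 × 0.5620 ≈ 6.1253
SE_diff = √2 × SEM ≈ 8.6624
z = 14 / 8.6624 ≈ 1.6162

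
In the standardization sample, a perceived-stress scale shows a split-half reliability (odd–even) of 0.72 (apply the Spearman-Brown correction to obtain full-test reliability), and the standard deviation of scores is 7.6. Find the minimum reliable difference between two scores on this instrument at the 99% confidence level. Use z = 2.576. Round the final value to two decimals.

11.17

Full-length reliability (Spearman-Brown) = 2(0.72)/(1+0.72) ≃ 0.83721
SEM = 7.60000 · √(1 − 0.83721) = 7.60000 · √0.16279 ≃ 7.60000 · 0.40347 ≃ 3.06640
SE_diff = √2 · SEM ≃ 4.33654
Minimum reliable difference = 2.576 · SE_diff ≃ 2.576 · 4.33654 ≃ 11.17093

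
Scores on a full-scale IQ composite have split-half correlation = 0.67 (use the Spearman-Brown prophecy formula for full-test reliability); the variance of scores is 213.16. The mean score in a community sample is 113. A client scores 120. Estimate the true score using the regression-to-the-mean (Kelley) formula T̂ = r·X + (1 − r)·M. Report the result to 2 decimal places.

118.62

Full-length reliability (Spearman-Brown) = 2(0.67)/(1+0.67) ≈ 0.8024
T̂ = 0.8024(120) + 0.1976(113) ≈ 118.6168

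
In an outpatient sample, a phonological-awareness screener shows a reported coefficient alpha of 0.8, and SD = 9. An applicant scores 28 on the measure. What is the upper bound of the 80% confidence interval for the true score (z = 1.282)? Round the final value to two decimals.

SEM = 9.000*√(1 − 0.800) ≈ 4.025
Margin = 1.282 * 4.025 ≈ 5.160
Upper limit = 28 + 5.160 ≈ 33.160

33.16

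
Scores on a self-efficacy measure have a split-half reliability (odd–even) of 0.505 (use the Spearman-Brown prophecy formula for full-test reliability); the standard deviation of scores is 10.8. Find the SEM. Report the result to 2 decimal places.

6.19

Spearman-Brown: r = 2(0.505) / (1 + 0.505) = 1.0100 / 1.5050 ≈ 0.6711
SEM = 10.8000 * √(1 − 0.6711) = 10.8000 * √0.3289 ≈ 10.8000 * 0.5735 ≈ 6.1938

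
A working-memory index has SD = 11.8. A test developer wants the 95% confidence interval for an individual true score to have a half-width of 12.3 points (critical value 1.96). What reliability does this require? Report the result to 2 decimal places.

0.72

Required SEM = 12.3 / 1.96 ≃ 6.27551
Required reliability = 1 − (SEM/SD)² = 1 − 0.28284 ≃ 0.71716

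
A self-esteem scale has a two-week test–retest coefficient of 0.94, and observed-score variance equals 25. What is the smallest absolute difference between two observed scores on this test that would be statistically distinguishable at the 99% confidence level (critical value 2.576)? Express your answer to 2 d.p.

SD = √25 = 5.0000
SEM = 5.0000 · √(1 − 0.9400) = 5.0000 · √0.0600 ≈ 5.0000 · 0.2449 ≈ 1.2247
SE_diff = SEM · √2 ≈ 1.2247 · 1.4142 ≈ 1.7321
Minimum reliable difference = 2.576 · SE_diff ≈ 2.576 · 1.7321 ≈ 4.4618

4.46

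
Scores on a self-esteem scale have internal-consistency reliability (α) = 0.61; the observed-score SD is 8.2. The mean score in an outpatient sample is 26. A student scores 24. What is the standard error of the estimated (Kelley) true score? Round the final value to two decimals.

4.00

SE_est = SD × √(r(1 − r)) = 8.2000 × √0.2379 ≃ 8.2000 × 0.4877 ≃ 3.9995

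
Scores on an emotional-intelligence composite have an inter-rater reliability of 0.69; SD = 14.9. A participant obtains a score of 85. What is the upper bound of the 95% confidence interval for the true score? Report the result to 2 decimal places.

SEM = 14.90000 · √(1 − 0.69000) = 14.90000 · √0.31000 ≈ 14.90000 · 0.55678 ≈ 8.29597
Half-width = 1.96·8.29597 ≈ 16.26010
Upper limit = 85 + 16.26010 ≈ 101.26010

101.26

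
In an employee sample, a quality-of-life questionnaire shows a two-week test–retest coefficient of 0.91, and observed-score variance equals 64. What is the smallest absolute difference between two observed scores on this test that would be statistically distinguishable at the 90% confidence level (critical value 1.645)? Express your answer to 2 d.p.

SD = √64 = 8.00000
SEM = 8.00000×√(1 − 0.91000) ≈ 2.40000
SE_diff = SEM × √2 ≈ 2.40000 × 1.41421 ≈ 3.39411
Smallest detectable difference = 1.645×3.39411 ≈ 5.58332

5.58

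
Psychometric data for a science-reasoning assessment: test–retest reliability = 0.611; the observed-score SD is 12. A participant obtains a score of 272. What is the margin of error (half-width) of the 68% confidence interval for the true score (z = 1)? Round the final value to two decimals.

SEM = 12.000×√(1 − 0.611) ≈ 7.484
Half-width = 1×7.484 ≈ 7.484

7.48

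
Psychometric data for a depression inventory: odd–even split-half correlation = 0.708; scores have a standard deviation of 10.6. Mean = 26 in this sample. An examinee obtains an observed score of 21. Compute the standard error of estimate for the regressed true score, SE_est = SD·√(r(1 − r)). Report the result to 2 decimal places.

Spearman-Brown: r = 2(0.708) / (1 + 0.708) = 1.4160 / 1.7080 ≈ 0.8290
SE_est = SD · √(r(1 − r)) = 10.6000 · √0.1417 ≈ 10.6000 · 0.3765 ≈ 3.9906

3.99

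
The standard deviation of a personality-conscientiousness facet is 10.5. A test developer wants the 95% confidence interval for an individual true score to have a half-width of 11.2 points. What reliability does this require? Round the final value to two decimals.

0.70

Required SEM = 11.2 / 1.96 ≈ 5.7143
r = 1 − (5.7143/10.5)² ≈ 1 − 0.2962 ≈ 0.7038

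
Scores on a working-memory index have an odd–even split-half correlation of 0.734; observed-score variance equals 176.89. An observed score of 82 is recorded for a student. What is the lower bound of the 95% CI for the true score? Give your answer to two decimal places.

71.79

σ = 176.89^(1/2) = 13.3000
Full-length reliability (Spearman-Brown) = 2(0.734)/(1+0.734) ≈ 0.8466
SEM = 13.3000 * √(1 − 0.8466) = 13.3000 * √0.1534 ≈ 13.3000 * 0.3917 ≈ 5.2092
Half-width = 1.96*5.2092 ≈ 10.2100
Lower bound: 82 − 10.2100 = 71.7900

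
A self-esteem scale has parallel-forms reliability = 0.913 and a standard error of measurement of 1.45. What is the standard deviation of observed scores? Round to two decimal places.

σ = SEM·(1 − r)^(−1/2) ≈ 1.45*3.390 ≈ 4.916

4.92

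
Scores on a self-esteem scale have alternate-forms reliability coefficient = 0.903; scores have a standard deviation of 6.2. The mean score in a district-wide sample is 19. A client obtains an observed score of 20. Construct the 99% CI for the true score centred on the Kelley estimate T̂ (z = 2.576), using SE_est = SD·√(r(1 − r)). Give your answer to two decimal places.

[15.18, 24.63]

T̂ = 0.9030(20) + 0.0970(19) ≈ 19.9030
SE_est = 6.2000*√(0.9030*0.0970) ≈ 1.8349
99% CI: 19.9030 ± 4.7268 ≈ (15.1762, 24.6298)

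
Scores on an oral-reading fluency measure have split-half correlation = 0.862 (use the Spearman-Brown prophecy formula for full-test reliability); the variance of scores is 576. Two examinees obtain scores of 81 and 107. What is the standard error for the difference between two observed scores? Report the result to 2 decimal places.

SD = √576 ≈ 24.000
Spearman-Brown: r = 2(0.862) / (1 + 0.862) = 1.724 / 1.862 ≈ 0.926
SEM = 24.000×√(1 − 0.926) ≈ 6.534
SE_diff = √2 × SEM ≈ 9.240

9.24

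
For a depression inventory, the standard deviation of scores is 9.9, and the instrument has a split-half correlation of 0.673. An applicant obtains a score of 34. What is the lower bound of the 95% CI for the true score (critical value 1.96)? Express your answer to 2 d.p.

Full-length reliability (Spearman-Brown) = 2(0.673)/(1+0.673) ≈ 0.8045
SEM = 9.9000 * √(1 − 0.8045) = 9.9000 * √0.1955 ≈ 9.9000 * 0.4421 ≈ 4.3768
1.96 * SEM ≈ 8.5786
Lower limit = 34 − 8.5786 ≈ 25.4214

25.42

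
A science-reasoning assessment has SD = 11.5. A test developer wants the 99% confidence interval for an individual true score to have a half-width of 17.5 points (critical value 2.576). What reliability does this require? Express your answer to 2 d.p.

0.65

Required SEM = 17.5 / 2.576 ≃ 6.79348
r = 1 − (6.79348/11.5)² ≃ 1 − 0.34897 ≃ 0.65103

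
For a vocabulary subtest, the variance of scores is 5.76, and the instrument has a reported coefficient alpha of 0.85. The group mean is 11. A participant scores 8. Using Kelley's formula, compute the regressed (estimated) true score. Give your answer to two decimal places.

T̂ = r·X + (1 − r)·M = 0.85000×8 + 0.15000×11 = 6.80000 + 1.65000 ≈ 8.45000

8.45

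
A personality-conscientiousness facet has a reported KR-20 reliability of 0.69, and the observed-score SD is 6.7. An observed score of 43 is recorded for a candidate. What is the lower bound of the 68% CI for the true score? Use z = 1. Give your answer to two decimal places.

SEM = 6.700·√(1 − 0.690) ≈ 3.730
Half-width = 1·3.730 ≈ 3.730
Lower limit = 43 − 3.730 ≈ 39.270

39.27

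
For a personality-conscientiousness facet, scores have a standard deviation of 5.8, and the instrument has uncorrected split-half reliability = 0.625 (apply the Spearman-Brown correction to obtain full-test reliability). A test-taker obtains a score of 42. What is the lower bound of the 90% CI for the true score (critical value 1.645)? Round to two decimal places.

37.42

Full-length reliability (Spearman-Brown) = 2(0.625)/(1+0.625) ≈ 0.769
SEM = 5.800 * √(1 − 0.769) = 5.800 * √0.231 ≈ 5.800 * 0.480 ≈ 2.786
Half-width = 1.645*2.786 ≈ 4.583
Lower bound: 42 − 4.583 = 37.417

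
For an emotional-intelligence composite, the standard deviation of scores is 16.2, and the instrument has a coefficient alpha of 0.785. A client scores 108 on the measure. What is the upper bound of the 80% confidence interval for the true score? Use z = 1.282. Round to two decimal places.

117.63

SEM = 16.2000 × √(1 − 0.7850) = 16.2000 × √0.2150 ≈ 16.2000 × 0.4637 ≈ 7.5116
1.282 × SEM ≈ 9.6299
Upper limit = 108 + 9.6299 ≈ 117.6299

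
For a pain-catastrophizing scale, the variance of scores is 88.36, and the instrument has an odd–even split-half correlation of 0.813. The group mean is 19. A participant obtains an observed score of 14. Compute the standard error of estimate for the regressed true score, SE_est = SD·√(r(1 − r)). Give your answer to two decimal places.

2.86

SD = √88.36 = 9.4000
r_full = 2·0.813 / (1 + 0.813) ≃ 0.8969
SE_est = 9.4000*√(0.8969*0.1031) ≃ 2.8590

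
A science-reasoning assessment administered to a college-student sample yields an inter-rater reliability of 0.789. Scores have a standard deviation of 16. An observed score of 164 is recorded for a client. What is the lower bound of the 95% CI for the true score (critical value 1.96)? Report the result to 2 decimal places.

SEM = 16.0000×√(1 − 0.7890) ≃ 7.3496
Margin = 1.96 × 7.3496 ≃ 14.4051
Lower bound: 164 − 14.4051 = 149.5949

149.59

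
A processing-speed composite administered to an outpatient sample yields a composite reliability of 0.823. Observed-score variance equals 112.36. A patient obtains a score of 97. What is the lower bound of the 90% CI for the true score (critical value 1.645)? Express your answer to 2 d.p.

SD = √112.36 ≈ 10.60000
The standard error of measurement is 10.60000×√(1 − 0.82300) ≈ 10.60000×0.42071 ≈ 4.45957.
1.645 × SEM ≈ 7.33598
Lower limit = 97 − 7.33598 ≈ 89.66402

89.66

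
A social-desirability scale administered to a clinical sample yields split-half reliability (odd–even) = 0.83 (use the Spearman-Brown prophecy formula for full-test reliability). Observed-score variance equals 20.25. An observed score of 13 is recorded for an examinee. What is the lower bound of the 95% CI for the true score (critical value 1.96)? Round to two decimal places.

10.31

σ = 20.25^(1/2) = 4.500
Full-length reliability (Spearman-Brown) = 2(0.83)/(1+0.83) ≈ 0.907
The standard error of measurement is 4.500·√(1 − 0.907) ≈ 4.500·0.305 ≈ 1.372.
Half-width = 1.96·1.372 ≈ 2.688
Lower limit = 13 − 2.688 ≈ 10.312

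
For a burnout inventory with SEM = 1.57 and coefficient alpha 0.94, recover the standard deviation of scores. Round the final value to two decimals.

6.41

σ = SEM·(1 − r)^(−1/2) ≈ 1.57×4.082 ≈ 6.409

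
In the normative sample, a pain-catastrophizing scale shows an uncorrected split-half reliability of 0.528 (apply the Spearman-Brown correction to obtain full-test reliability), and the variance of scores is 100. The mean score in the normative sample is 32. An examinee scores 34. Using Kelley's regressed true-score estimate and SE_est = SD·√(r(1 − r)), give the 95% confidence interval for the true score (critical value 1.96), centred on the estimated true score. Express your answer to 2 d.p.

SD = √100 = 10.00000
r_full = 2·0.528 / (1 + 0.528) ≈ 0.69110
T̂ = r·X + (1 − r)·M = 0.69110×34 + 0.30890×32 ≈ 23.49738 + 9.88482 ≈ 33.38220
SE_est = 10.00000×√(0.69110×0.30890) ≈ 4.62040
CI = 33.38220 ± 1.96 × 4.62040 → [24.32621, 42.43818]

[24.33, 42.44]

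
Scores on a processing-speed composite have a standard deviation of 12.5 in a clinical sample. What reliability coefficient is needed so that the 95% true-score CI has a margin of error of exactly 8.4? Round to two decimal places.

SEM needed = half-width / z = 8.4/1.96 ≈ 4.286
r = 1 − (SEM / SD)² = 1 − (4.286 / 12.5)² ≈ 1 − 0.118 ≈ 0.882

0.88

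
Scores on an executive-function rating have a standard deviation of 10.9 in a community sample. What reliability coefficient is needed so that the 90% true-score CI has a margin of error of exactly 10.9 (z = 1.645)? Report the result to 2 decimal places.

0.63

Required SEM = 10.9 / 1.645 ≈ 6.62614
r = 1 − (6.62614/10.9)² ≈ 1 − 0.36955 ≈ 0.63045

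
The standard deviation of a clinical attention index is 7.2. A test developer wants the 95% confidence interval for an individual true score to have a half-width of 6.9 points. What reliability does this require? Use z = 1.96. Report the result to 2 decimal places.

SEM needed = half-width / z = 6.9/1.96 ≈ 3.520
r = 1 − (3.520/7.2)² ≈ 1 − 0.239 ≈ 0.761

0.76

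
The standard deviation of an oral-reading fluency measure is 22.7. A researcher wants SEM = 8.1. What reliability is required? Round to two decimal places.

Required reliability = 1 − (SEM/SD)² = 1 − 0.127 ≈ 0.873

0.87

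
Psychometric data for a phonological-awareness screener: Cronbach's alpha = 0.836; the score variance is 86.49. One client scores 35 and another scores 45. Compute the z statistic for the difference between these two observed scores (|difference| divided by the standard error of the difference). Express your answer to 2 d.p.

σ = 86.49^(1/2) = 9.30000
SEM = 9.30000 × √(1 − 0.83600) = 9.30000 × √0.16400 ≃ 9.30000 × 0.40497 ≃ 3.76621
SE_diff = SEM × √2 ≃ 3.76621 × 1.41421 ≃ 5.32623
z = |35 − 45| / 5.32623 = 10 / 5.32623 ≃ 1.87750

1.88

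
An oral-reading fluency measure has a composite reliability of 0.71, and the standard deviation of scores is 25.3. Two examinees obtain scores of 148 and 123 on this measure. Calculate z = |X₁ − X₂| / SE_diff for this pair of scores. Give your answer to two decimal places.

SEM = 25.3000 · √(1 − 0.7100) = 25.3000 · √0.2900 ≈ 25.3000 · 0.5385 ≈ 13.6245
SE_diff = SEM · √2 ≈ 13.6245 · 1.4142 ≈ 19.2679
z = 25 / 19.2679 ≈ 1.2975

1.30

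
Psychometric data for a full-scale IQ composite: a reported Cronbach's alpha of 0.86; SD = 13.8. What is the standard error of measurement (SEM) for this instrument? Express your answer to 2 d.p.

The standard error of measurement is 13.8000·√(1 − 0.8600) ≃ 13.8000·0.3742 ≃ 5.1635.

5.16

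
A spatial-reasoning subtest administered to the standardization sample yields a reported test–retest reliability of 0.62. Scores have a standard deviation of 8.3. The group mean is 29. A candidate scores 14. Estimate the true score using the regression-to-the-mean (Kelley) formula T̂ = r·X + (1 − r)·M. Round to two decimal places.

T̂ = r·X + (1 − r)·M = 0.6200*14 + 0.3800*29 = 8.6800 + 11.0200 ≈ 19.7000

19.70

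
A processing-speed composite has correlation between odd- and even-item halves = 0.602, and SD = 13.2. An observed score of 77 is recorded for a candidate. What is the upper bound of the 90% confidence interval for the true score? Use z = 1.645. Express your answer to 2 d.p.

87.82

r_full = 2·0.602 / (1 + 0.602) ≈ 0.7516
SEM = 13.2000 · √(1 − 0.7516) = 13.2000 · √0.2484 ≈ 13.2000 · 0.4984 ≈ 6.5794
1.645 · SEM ≈ 10.8231
Upper limit = 77 + 10.8231 ≈ 87.8231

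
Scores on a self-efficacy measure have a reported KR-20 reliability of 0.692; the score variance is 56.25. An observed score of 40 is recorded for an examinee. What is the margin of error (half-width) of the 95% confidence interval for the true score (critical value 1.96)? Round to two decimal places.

SD = √56.25 ≈ 7.5000
SEM = 7.5000 × √(1 − 0.6920) = 7.5000 × √0.3080 ≈ 7.5000 × 0.5550 ≈ 4.1623
Half-width = 1.96×4.1623 ≈ 8.1582

8.16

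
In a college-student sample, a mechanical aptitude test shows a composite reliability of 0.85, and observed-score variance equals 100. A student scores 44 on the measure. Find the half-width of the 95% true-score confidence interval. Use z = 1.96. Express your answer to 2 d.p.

σ = 100^(1/2) = 10.0000
SEM = 10.0000×√(1 − 0.8500) ≈ 3.8730
Half-width = 1.96×3.8730 ≈ 7.5910

7.59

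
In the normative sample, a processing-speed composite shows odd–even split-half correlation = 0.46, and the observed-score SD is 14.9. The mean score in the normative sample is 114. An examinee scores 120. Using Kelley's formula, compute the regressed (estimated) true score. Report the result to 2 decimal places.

117.78

r_full = 2·0.46 / (1 + 0.46) ≃ 0.6301
Estimated true score = 0.6301*120 + (1 − 0.6301)*114 ≃ 117.7808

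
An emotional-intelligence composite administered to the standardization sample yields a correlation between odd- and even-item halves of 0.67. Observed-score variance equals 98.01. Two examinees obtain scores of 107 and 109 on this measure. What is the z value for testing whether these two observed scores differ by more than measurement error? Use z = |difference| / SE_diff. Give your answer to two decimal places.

SD = √98.01 = 9.900
r_full = 2·0.67 / (1 + 0.67) ≈ 0.802
The standard error of measurement is 9.900×√(1 − 0.802) ≈ 9.900×0.445 ≈ 4.401.
SE_diff = SEM × √2 ≈ 4.401 × 1.414 ≈ 6.224
z = 2 / 6.224 ≈ 0.321

0.32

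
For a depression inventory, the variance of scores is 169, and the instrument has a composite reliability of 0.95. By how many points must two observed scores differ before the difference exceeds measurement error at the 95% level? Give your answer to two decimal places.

σ = 169^(1/2) = 13.00000
The standard error of measurement is 13.00000×√(1 − 0.95000) ≈ 13.00000×0.22361 ≈ 2.90689.
SE_diff = √2 × SEM ≈ 4.11096
Smallest detectable difference = 1.96×4.11096 ≈ 8.05748

8.06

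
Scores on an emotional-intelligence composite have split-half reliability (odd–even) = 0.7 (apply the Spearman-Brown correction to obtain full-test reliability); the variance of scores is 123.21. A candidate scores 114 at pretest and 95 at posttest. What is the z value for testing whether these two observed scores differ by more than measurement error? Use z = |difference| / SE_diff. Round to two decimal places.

σ = 123.21^(1/2) = 11.100
Full-length reliability (Spearman-Brown) = 2(0.7)/(1+0.7) ≈ 0.824
SEM = 11.100×√(1 − 0.824) ≈ 4.663
SE_diff = √2 × SEM ≈ 6.594
z = |114 − 95| / 6.594 = 19 / 6.594 ≈ 2.881

2.88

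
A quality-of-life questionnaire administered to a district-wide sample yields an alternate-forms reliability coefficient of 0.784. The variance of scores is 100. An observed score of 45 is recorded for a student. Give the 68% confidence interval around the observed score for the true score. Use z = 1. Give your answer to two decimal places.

[40.35, 49.65]

SD = √100 ≈ 10.0000
The standard error of measurement is 10.0000·√(1 − 0.7840) ≈ 10.0000·0.4648 ≈ 4.6476.
Margin = 1 · 4.6476 ≈ 4.6476
Interval: (40.3524, 49.6476)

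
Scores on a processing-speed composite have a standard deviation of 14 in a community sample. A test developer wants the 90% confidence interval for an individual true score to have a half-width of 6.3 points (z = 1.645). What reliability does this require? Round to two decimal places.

SEM needed = half-width / z = 6.3/1.645 ≈ 3.82979
r = 1 − (SEM / SD)² = 1 − (3.82979 / 14)² ≈ 1 − 0.07483 ≈ 0.92517

0.93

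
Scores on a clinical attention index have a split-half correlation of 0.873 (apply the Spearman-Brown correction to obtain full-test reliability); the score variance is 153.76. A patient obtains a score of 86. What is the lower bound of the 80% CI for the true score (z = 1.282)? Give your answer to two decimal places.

SD = √153.76 ≃ 12.400
Spearman-Brown: r = 2(0.873) / (1 + 0.873) = 1.746 / 1.873 ≃ 0.932
The standard error of measurement is 12.400×√(1 − 0.932) ≃ 12.400×0.260 ≃ 3.229.
Margin = 1.282 × 3.229 ≃ 4.139
Lower bound: 86 − 4.139 = 81.861

81.86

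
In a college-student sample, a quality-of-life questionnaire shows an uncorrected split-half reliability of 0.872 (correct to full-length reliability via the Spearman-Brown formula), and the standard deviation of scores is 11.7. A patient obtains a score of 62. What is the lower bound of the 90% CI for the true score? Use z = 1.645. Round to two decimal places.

56.97

Spearman-Brown: r = 2(0.872) / (1 + 0.872) = 1.744 / 1.872 ≈ 0.932
SEM = 11.700 · √(1 − 0.932) = 11.700 · √0.068 ≈ 11.700 · 0.261 ≈ 3.059
Margin = 1.645 · 3.059 ≈ 5.033
Lower bound: 62 − 5.033 = 56.967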